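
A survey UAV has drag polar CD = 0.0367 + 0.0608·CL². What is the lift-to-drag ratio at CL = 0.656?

L/D = 10.4

CD = 0.0367 + 0.0608 × 0.656² = 0.06286
L/D = CL/CD = 0.656 / 0.06286 = 10.4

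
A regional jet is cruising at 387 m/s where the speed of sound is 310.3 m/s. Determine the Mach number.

M = 1.25

M = v/a = 387 / 310.3 = 1.25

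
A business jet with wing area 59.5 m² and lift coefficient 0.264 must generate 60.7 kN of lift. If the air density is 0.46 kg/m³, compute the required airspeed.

L = ½ρv²S·CL ⇒ v = √(2L/(ρ·S·CL))
v = √(2 × 60700 / (0.46 × 59.5 × 0.264)) = √16800 = 130 m/s

v = 130 m/s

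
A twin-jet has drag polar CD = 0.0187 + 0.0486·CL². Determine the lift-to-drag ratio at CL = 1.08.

L/D = 14.3

CD = 0.0187 + 0.0486 × 1.08² = 0.07539
L/D = CL/CD = 1.08 / 0.07539 = 14.3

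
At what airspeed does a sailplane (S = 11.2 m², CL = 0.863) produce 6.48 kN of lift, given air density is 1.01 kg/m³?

v = 36.4 m/s

L = ½ρv²S·CL ⇒ v = √(2L/(ρ·S·CL))
v = √(2 × 6480 / (1.01 × 11.2 × 0.863)) = √1328 = 36.4 m/s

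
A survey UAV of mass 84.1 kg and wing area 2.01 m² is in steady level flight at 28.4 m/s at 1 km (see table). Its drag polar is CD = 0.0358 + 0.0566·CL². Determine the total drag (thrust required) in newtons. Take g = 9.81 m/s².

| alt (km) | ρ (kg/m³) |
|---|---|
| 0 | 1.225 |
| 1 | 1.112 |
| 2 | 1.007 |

D = 75 N

At 1 km, from the table: ρ = 1.112 kg/m³.
In steady level flight, lift balances weight: W = mg = 84.1 × 9.81 = 825.02 N.
Dynamic pressure q = 0.5 × 1.112 × 28.4² = 448.4 Pa.
CL = 2W/(ρv²S) = 2×825.02/(1.112×28.4²×2.01) = 0.9153.
CD = 0.0358 + 0.0566 × 0.9153² = 0.08322.
D = q·S·CD = 448.4 × 2.01 × 0.08322 = 75.01 N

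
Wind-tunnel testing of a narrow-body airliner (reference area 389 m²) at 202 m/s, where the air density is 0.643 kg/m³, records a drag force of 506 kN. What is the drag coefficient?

From D = ½ρv²S·CD, rearranging gives CD = 2D/(ρv²S).
CD = 2 × 5.06×10^5 / (0.643 × 202² × 389) = 0.0992

CD = 0.0992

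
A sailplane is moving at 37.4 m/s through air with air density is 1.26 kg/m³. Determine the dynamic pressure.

q = 881 Pa

q = ½ρv² = ½ × 1.26 × 37.4² = 881 Pa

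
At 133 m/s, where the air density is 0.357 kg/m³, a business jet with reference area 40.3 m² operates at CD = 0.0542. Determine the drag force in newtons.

Dynamic pressure q = ½ρv² = ½ × 0.357 × 133² = 3157 Pa.
D = q·S·CD = 3157 × 40.3 × 0.0542 = 6900 N ≈ 6.9 kN

D = 6900 N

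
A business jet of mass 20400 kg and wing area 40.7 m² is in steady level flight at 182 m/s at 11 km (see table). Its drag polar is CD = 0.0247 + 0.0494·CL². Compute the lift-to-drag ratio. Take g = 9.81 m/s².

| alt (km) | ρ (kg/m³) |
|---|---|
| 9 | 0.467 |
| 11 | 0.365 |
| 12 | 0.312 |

L/D = 14.2

At 11 km, from the table: ρ = 0.365 kg/m³.
Level flight ⇒ L = W = m·g = 20400 × 9.81 = 2.0012×10^5 N.
Dynamic pressure q = 0.5 × 0.365 × 182² = 6045 Pa.
Required CL = L/(qS) = 2.0012×10^5/(6045·40.7) = 0.8134.
CD = 0.0247 + 0.0494 × 0.8134² = 0.05738.
L/D = CL/CD = 0.8134 / 0.05738 = 14.2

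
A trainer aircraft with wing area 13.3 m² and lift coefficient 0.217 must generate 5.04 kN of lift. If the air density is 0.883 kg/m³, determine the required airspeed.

v = 62.9 m/s

L = ½ρv²S·CL ⇒ v = √(2L/(ρ·S·CL))
v = √(2 × 5040 / (0.883 × 13.3 × 0.217)) = √3955 = 62.9 m/s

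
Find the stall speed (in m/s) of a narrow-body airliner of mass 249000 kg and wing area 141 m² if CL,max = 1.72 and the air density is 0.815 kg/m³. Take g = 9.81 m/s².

Stall occurs when L = W at CL,max. W = mg = 249000 × 9.81 = 2.443×10^6 N.
V_stall = √(2W/(ρ·S·CL,max)) = √(2 × 2.443×10^6 / (0.815 × 141 × 1.72))
V_stall = √24720 = 157 m/s

V_stall = 157 m/s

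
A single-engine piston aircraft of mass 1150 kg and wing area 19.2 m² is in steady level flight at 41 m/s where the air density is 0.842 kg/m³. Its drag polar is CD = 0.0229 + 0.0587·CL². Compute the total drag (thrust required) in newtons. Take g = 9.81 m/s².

D = 861 N

Level flight ⇒ L = W = m·g = 1150 × 9.81 = 11282 N.
Dynamic pressure q = 0.5 × 0.842 × 41² = 707.7 Pa.
Required CL = L/(qS) = 11282/(707.7·19.2) = 0.8303.
CD = 0.0229 + 0.0587 × 0.8303² = 0.06336.
D = q·S·CD = 707.7 × 19.2 × 0.06336 = 861 N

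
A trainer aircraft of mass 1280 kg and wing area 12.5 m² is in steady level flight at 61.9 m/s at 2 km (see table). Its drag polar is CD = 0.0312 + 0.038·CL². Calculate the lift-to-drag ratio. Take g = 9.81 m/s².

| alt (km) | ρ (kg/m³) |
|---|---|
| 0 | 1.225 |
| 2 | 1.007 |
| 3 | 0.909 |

At 2 km, from the table: ρ = 1.007 kg/m³.
Weight W = mg = 1280 × 9.81 = 12557 N; in level flight L = W.
Dynamic pressure q = 0.5 × 1.007 × 61.9² = 1929 Pa.
CL = 2W/(ρv²S) = 2×12557/(1.007×61.9²×12.5) = 0.5207.
CD = 0.0312 + 0.038 × 0.5207² = 0.0415.
L/D = CL/CD = 0.5207 / 0.0415 = 12.5

L/D = 12.5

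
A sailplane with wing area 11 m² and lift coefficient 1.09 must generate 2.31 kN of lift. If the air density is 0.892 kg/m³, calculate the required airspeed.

v = 20.8 m/s

L = ½ρv²S·CL ⇒ v = √(2L/(ρ·S·CL))
v = √(2 × 2310 / (0.892 × 11 × 1.09)) = √432 = 20.8 m/s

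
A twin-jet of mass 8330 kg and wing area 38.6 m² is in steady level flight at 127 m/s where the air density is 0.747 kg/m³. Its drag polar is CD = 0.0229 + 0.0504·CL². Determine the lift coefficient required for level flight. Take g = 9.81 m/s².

Weight W = mg = 8330 × 9.81 = 81717 N; in level flight L = W.
Dynamic pressure q = 0.5 × 0.747 × 127² = 6024 Pa.
CL = W/(q·S) = 81717 / (6024 × 38.6) = 0.3514.

CL = 0.351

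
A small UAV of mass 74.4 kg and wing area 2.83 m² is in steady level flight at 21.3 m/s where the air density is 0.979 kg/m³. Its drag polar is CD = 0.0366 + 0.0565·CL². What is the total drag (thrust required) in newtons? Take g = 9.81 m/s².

Level flight ⇒ L = W = m·g = 74.4 × 9.81 = 729.86 N.
q = ½ρv² = ½ × 0.979 × 21.3² = 222.1 Pa.
Required CL = L/(qS) = 729.86/(222.1·2.83) = 1.161.
CD = 0.0366 + 0.0565 × 1.161² = 0.1128.
D = q·S·CD = 222.1 × 2.83 × 0.1128 = 70.89 N

D = 70.9 N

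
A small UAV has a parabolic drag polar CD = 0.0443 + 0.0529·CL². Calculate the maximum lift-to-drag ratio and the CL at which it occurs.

(L/D)max = 10.3, at CL = 0.915

For CD = CD0 + K·CL², (L/D)max occurs at CL* = √(CD0/K) and equals 1/(2√(K·CD0)).
(L/D)max = 1/(2√(0.0529 × 0.0443)) = 1/(2 × 0.04841) = 10.3
CL* = √(0.0443/0.0529) = 0.915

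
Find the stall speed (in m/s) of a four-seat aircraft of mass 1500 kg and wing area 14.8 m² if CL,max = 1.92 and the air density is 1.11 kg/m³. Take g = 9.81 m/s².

V_stall = 30.5 m/s

Weight W = mg = 1500 × 9.81 = 14720 N.
V_stall = √(2W/(ρ·S·CL,max)) = √(2 × 14720 / (1.11 × 14.8 × 1.92))
V_stall = √933 = 30.5 m/s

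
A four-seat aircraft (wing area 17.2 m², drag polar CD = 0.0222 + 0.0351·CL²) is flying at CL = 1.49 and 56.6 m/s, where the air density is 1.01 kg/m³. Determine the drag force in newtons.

CD = 0.0222 + 0.0351 × 1.49² = 0.1001
D = ½ρv²S·CD = ½ × 1.01 × 56.6² × 17.2 × 0.1001 = 2790 N

D = 2790 N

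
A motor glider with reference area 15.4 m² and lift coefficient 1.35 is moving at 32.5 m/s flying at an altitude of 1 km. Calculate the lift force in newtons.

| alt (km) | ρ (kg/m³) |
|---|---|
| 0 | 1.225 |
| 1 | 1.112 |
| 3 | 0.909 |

At 1 km, from the table: ρ = 1.112 kg/m³.
Dynamic pressure q = ½ρv² = ½ × 1.112 × 32.5² = 587.3 Pa.
L = q·S·CL = 587.3 × 15.4 × 1.35 = 12200 N ≈ 12.2 kN

L = 12200 N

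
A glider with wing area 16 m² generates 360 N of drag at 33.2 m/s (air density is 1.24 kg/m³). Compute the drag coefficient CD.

CD = 0.0329

From D = ½ρv²S·CD, rearranging gives CD = 2D/(ρv²S).
CD = 2 × 360 / (1.24 × 33.2² × 16) = 0.0329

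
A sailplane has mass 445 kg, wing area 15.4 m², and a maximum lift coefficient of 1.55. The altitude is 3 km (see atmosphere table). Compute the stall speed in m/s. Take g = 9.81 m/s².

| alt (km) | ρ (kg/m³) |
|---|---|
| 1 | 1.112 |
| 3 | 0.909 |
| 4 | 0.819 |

At 3 km, from the table: ρ = 0.909 kg/m³.
Stall occurs when L = W at CL,max. W = mg = 445 × 9.81 = 4365 N.
From L = ½ρV²S·CL,max = W: V_stall = √(2W/(ρSCL,max)) = √(2·4365/(0.909·15.4·1.55))
V_stall = √402.4 = 20.1 m/s

V_stall = 20.1 m/s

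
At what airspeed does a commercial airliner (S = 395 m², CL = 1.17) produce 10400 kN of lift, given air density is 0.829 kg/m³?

v = 233 m/s

L = ½ρv²S·CL ⇒ v = √(2L/(ρ·S·CL))
v = √(2 × 1.04×10^7 / (0.829 × 395 × 1.17)) = √54290 = 233 m/s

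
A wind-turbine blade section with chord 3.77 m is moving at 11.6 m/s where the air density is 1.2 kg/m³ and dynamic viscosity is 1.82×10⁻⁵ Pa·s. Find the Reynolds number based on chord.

Re = ρ·v·c/μ = 1.2 × 11.6 × 3.77 / (1.82×10⁻⁵) = 2.88×10^6

Re = 2.88×10^6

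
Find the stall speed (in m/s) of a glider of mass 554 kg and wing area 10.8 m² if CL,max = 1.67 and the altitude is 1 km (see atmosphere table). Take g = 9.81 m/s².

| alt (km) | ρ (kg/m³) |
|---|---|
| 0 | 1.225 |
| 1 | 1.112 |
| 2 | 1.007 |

At 1 km, from the table: ρ = 1.112 kg/m³.
At stall, lift equals weight: L = W = m·g = 554 × 9.81 = 5435 N.
From L = ½ρV²S·CL,max = W: V_stall = √(2W/(ρSCL,max)) = √(2·5435/(1.112·10.8·1.67))
V_stall = √542 = 23.3 m/s

V_stall = 23.3 m/s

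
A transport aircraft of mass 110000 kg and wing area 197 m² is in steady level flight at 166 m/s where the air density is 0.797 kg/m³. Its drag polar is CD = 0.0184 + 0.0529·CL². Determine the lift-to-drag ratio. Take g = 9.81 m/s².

Weight W = mg = 110000 × 9.81 = 1.0791×10^6 N; in level flight L = W.
q = ½ρv² = ½ × 0.797 × 166² = 10980 Pa.
CL = W/(q·S) = 1.0791×10^6 / (10980 × 197) = 0.4988.
CD = 0.0184 + 0.0529 × 0.4988² = 0.03156.
L/D = CL/CD = 0.4988 / 0.03156 = 15.8

L/D = 15.8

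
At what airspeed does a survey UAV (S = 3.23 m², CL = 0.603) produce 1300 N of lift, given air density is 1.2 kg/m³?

L = ½ρv²S·CL ⇒ v = √(2L/(ρ·S·CL))
v = √(2 × 1300 / (1.2 × 3.23 × 0.603)) = √1112 = 33.4 m/s

v = 33.4 m/s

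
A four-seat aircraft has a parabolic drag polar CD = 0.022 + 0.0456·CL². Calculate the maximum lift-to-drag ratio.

(L/D)max = 15.8

For CD = CD0 + K·CL², (L/D)max occurs at CL* = √(CD0/K) and equals 1/(2√(K·CD0)).
(L/D)max = 1/(2√(0.0456 × 0.022)) = 1/(2 × 0.03167) = 15.8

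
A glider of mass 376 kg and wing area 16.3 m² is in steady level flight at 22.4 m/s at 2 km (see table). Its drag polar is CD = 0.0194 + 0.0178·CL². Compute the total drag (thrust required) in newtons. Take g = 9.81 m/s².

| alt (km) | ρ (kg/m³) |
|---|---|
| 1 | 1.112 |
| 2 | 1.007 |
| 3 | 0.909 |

D = 139 N

At 2 km, from the table: ρ = 1.007 kg/m³.
In steady level flight, lift balances weight: W = mg = 376 × 9.81 = 3688.6 N.
Dynamic pressure q = 0.5 × 1.007 × 22.4² = 252.6 Pa.
CL = 2W/(ρv²S) = 2×3688.6/(1.007×22.4²×16.3) = 0.8957.
CD = 0.0194 + 0.0178 × 0.8957² = 0.03368.
D = q·S·CD = 252.6 × 16.3 × 0.03368 = 138.7 N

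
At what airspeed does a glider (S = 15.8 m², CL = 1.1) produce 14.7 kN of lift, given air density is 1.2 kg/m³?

L = ½ρv²S·CL ⇒ v = √(2L/(ρ·S·CL))
v = √(2 × 14700 / (1.2 × 15.8 × 1.1)) = √1410 = 37.5 m/s

v = 37.5 m/s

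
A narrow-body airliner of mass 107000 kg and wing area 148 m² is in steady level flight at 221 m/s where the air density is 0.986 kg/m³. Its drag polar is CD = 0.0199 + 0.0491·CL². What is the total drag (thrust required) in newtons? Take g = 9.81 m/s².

In steady level flight, lift balances weight: W = mg = 107000 × 9.81 = 1.0497×10^6 N.
q = ½ρv² = ½ × 0.986 × 221² = 24080 Pa.
CL = W/(q·S) = 1.0497×10^6 / (24080 × 148) = 0.2946.
CD = 0.0199 + 0.0491 × 0.2946² = 0.02416.
D = q·S·CD = 24080 × 148 × 0.02416 = 86100 N

D = 86100 N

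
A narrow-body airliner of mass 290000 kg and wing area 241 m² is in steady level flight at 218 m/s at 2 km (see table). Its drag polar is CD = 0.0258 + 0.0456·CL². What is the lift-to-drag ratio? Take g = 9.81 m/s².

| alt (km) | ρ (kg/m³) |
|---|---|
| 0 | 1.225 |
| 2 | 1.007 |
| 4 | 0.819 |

L/D = 13.4

At 2 km, from the table: ρ = 1.007 kg/m³.
Level flight ⇒ L = W = m·g = 290000 × 9.81 = 2.8449×10^6 N.
Dynamic pressure q = 0.5 × 1.007 × 218² = 23930 Pa.
CL = W/(q·S) = 2.8449×10^6 / (23930 × 241) = 0.4933.
CD = 0.0258 + 0.0456 × 0.4933² = 0.0369.
L/D = CL/CD = 0.4933 / 0.0369 = 13.4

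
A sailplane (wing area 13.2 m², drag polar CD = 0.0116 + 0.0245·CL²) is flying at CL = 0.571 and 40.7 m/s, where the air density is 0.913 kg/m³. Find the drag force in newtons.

D = 196 N

CD = 0.0116 + 0.0245 × 0.571² = 0.01959
D = ½ρv²S·CD = ½ × 0.913 × 40.7² × 13.2 × 0.01959 = 196 N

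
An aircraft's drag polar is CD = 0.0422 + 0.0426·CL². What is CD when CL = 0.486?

CD = 0.0523

CD = 0.0422 + 0.0426 × 0.486² = 0.0422 + 0.01006 = 0.0523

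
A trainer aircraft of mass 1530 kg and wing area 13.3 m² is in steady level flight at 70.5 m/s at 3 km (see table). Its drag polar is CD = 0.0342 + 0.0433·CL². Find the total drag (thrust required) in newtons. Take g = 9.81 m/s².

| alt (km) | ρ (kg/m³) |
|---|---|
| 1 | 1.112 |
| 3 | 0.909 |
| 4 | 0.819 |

D = 1350 N

At 3 km, from the table: ρ = 0.909 kg/m³.
Weight W = mg = 1530 × 9.81 = 15009 N; in level flight L = W.
Dynamic pressure q = 0.5 × 0.909 × 70.5² = 2259 Pa.
Required CL = L/(qS) = 15009/(2259·13.3) = 0.4996.
CD = 0.0342 + 0.0433 × 0.4996² = 0.04501.
D = q·S·CD = 2259 × 13.3 × 0.04501 = 1352 N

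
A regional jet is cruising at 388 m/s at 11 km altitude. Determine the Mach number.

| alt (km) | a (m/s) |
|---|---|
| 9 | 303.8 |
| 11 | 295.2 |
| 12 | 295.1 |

At 11 km, from the table: a = 295.2 m/s.
M = v/a = 388 / 295.2 = 1.31

M = 1.31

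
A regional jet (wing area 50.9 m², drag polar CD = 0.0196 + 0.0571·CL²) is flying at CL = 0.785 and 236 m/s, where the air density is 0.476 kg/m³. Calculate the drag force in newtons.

D = 37000 N

CD = 0.0196 + 0.0571 × 0.785² = 0.05479
D = ½ρv²S·CD = ½ × 0.476 × 236² × 50.9 × 0.05479 = 37000 N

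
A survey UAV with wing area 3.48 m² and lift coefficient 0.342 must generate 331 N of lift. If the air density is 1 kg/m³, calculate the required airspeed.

L = ½ρv²S·CL ⇒ v = √(2L/(ρ·S·CL))
v = √(2 × 331 / (1 × 3.48 × 0.342)) = √556.2 = 23.6 m/s

v = 23.6 m/s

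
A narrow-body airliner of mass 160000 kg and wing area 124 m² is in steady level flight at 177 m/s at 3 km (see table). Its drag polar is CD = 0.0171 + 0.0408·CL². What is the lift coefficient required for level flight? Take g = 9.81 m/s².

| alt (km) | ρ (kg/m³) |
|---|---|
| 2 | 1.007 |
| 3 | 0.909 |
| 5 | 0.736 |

At 3 km, from the table: ρ = 0.909 kg/m³.
Level flight ⇒ L = W = m·g = 160000 × 9.81 = 1.5696×10^6 N.
Dynamic pressure q = 0.5 × 0.909 × 177² = 14240 Pa.
Required CL = L/(qS) = 1.5696×10^6/(14240·124) = 0.889.

CL = 0.889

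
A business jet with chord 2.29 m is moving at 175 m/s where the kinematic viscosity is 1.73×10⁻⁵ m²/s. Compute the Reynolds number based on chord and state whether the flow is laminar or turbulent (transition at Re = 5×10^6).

Re = 2.32×10^7 (turbulent)

Re = v·c/ν = 175 × 2.29 / (1.73×10⁻⁵) = 2.32×10^7
Since 2.32×10^7 > 5×10^6, the flow is turbulent.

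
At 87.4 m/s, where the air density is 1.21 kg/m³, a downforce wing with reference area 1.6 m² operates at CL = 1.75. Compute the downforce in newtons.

Dynamic pressure q = ½ρv² = ½ × 1.21 × 87.4² = 4621 Pa.
L = q·S·CL = 4621 × 1.6 × 1.75 = 12900 N ≈ 12.9 kN

L = 12900 N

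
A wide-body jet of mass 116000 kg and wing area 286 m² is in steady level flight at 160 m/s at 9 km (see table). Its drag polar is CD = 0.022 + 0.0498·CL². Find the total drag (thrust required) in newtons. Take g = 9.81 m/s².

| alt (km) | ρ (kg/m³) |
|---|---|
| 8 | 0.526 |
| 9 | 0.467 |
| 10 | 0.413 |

At 9 km, from the table: ρ = 0.467 kg/m³.
Level flight ⇒ L = W = m·g = 116000 × 9.81 = 1.138×10^6 N.
q = ½ρv² = ½ × 0.467 × 160² = 5978 Pa.
CL = W/(q·S) = 1.138×10^6 / (5978 × 286) = 0.6656.
CD = 0.022 + 0.0498 × 0.6656² = 0.04406.
D = q·S·CD = 5978 × 286 × 0.04406 = 75330 N

D = 75300 N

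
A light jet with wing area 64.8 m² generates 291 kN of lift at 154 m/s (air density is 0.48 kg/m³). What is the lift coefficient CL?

CL = 0.789

From L = ½ρv²S·CL, rearranging gives CL = 2L/(ρv²S).
CL = 2 × 2.91×10^5 / (0.48 × 154² × 64.8) = 0.789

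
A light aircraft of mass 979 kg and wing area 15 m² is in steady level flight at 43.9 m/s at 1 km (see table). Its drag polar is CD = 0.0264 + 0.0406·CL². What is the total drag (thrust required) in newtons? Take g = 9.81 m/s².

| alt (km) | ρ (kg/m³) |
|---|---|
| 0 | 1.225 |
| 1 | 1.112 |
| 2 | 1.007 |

At 1 km, from the table: ρ = 1.112 kg/m³.
In steady level flight, lift balances weight: W = mg = 979 × 9.81 = 9604 N.
q = ½ρv² = ½ × 1.112 × 43.9² = 1072 Pa.
Required CL = L/(qS) = 9604/(1072·15) = 0.5975.
CD = 0.0264 + 0.0406 × 0.5975² = 0.0409.
D = q·S·CD = 1072 × 15 × 0.0409 = 657.3 N

D = 657 N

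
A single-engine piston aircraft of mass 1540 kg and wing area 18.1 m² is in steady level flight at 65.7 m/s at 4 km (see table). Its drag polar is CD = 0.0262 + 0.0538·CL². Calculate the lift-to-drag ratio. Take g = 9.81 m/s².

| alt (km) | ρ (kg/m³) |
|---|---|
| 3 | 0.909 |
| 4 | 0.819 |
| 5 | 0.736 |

L/D = 12.4

At 4 km, from the table: ρ = 0.819 kg/m³.
Level flight ⇒ L = W = m·g = 1540 × 9.81 = 15107 N.
Dynamic pressure q = 0.5 × 0.819 × 65.7² = 1768 Pa.
CL = 2W/(ρv²S) = 2×15107/(0.819×65.7²×18.1) = 0.4722.
CD = 0.0262 + 0.0538 × 0.4722² = 0.0382.
L/D = CL/CD = 0.4722 / 0.0382 = 12.4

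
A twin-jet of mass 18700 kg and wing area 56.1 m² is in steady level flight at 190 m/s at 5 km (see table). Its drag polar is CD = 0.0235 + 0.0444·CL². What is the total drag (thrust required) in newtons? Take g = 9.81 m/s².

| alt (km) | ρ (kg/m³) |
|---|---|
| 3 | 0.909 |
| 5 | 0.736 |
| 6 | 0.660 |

At 5 km, from the table: ρ = 0.736 kg/m³.
Level flight ⇒ L = W = m·g = 18700 × 9.81 = 1.8345×10^5 N.
q = ½ρv² = ½ × 0.736 × 190² = 13280 Pa.
Required CL = L/(qS) = 1.8345×10^5/(13280·56.1) = 0.2461.
CD = 0.0235 + 0.0444 × 0.2461² = 0.02619.
D = q·S·CD = 13280 × 56.1 × 0.02619 = 19520 N

D = 19500 N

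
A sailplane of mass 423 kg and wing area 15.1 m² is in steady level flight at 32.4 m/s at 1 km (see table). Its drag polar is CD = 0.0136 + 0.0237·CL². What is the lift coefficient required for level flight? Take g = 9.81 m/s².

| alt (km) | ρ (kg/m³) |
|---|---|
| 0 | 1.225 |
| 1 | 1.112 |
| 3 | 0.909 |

At 1 km, from the table: ρ = 1.112 kg/m³.
Level flight ⇒ L = W = m·g = 423 × 9.81 = 4149.6 N.
Dynamic pressure q = 0.5 × 1.112 × 32.4² = 583.7 Pa.
Required CL = L/(qS) = 4149.6/(583.7·15.1) = 0.4708.

CL = 0.471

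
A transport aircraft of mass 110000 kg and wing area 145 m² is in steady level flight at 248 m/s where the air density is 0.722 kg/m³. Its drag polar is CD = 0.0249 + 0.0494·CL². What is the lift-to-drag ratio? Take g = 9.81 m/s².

L/D = 11

In steady level flight, lift balances weight: W = mg = 110000 × 9.81 = 1.0791×10^6 N.
Dynamic pressure q = 0.5 × 0.722 × 248² = 22200 Pa.
Required CL = L/(qS) = 1.0791×10^6/(22200·145) = 0.3352.
CD = 0.0249 + 0.0494 × 0.3352² = 0.03045.
L/D = CL/CD = 0.3352 / 0.03045 = 11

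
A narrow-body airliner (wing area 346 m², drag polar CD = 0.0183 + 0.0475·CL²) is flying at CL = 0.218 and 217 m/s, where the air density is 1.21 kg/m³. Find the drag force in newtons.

CD = 0.0183 + 0.0475 × 0.218² = 0.02056
D = ½ρv²S·CD = ½ × 1.21 × 217² × 346 × 0.02056 = 2.03×10^5 N

D = 2.03×10^5 N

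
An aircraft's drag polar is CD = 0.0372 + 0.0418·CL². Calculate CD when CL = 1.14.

CD = 0.0915

CD = 0.0372 + 0.0418 × 1.14² = 0.0372 + 0.05432 = 0.0915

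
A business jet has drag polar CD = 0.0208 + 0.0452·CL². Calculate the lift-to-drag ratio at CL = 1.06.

L/D = 14.8

CD = 0.0208 + 0.0452 × 1.06² = 0.07159
L/D = CL/CD = 1.06 / 0.07159 = 14.8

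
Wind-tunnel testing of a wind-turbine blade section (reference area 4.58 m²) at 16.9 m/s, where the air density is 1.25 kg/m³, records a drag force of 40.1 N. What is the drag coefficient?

CD = 0.049

From D = ½ρv²S·CD, rearranging gives CD = 2D/(ρv²S).
CD = 2 × 40.1 / (1.25 × 16.9² × 4.58) = 0.049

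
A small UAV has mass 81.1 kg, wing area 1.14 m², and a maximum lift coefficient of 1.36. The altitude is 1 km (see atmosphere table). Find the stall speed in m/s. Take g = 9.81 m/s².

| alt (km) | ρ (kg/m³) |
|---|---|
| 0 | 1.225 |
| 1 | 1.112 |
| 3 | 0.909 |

At 1 km, from the table: ρ = 1.112 kg/m³.
At stall, lift equals weight: L = W = m·g = 81.1 × 9.81 = 795.6 N.
V_stall = √(2W/(ρ·S·CL,max)) = √(2 × 795.6 / (1.112 × 1.14 × 1.36))
V_stall = √922.9 = 30.4 m/s

V_stall = 30.4 m/s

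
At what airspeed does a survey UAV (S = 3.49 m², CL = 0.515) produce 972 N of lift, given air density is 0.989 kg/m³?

L = ½ρv²S·CL ⇒ v = √(2L/(ρ·S·CL))
v = √(2 × 972 / (0.989 × 3.49 × 0.515)) = √1094 = 33.1 m/s

v = 33.1 m/s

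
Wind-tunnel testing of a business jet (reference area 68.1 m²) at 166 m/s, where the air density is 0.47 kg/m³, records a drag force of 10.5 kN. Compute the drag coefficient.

From D = ½ρv²S·CD, rearranging gives CD = 2D/(ρv²S).
CD = 2 × 10500 / (0.47 × 166² × 68.1) = 0.0238

CD = 0.0238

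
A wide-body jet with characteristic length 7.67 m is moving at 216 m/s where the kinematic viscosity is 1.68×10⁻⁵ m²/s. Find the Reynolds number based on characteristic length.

Re = v·c/ν = 216 × 7.67 / (1.68×10⁻⁵) = 9.86×10^7

Re = 9.86×10^7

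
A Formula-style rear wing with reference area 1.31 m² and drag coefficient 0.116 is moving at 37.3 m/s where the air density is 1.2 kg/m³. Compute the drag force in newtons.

D = 127 N

Dynamic pressure q = ½ρv² = ½ × 1.2 × 37.3² = 834.8 Pa.
D = q·S·CD = 834.8 × 1.31 × 0.116 = 127 N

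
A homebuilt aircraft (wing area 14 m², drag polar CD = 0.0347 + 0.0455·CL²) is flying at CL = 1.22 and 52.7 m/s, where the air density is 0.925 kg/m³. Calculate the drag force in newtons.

D = 1840 N

CD = 0.0347 + 0.0455 × 1.22² = 0.1024
D = ½ρv²S·CD = ½ × 0.925 × 52.7² × 14 × 0.1024 = 1840 N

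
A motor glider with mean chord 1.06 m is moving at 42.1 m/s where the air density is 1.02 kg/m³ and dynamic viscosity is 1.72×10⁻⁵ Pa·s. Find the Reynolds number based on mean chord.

Re = 2.65×10^6

Re = ρ·v·c/μ = 1.02 × 42.1 × 1.06 / (1.72×10⁻⁵) = 2.65×10^6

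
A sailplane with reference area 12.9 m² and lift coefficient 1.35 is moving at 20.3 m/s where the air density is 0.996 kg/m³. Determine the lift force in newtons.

Dynamic pressure q = ½ρv² = ½ × 0.996 × 20.3² = 205.2 Pa.
L = q·S·CL = 205.2 × 12.9 × 1.35 = 3570 N

L = 3570 N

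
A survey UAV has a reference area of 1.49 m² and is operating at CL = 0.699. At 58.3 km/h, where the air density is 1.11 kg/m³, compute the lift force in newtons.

Convert speed: v = 58.3 km/h ÷ 3.6 = 16.19 m/s.
L = ½ρv²S·CL = ½ × 1.11 × 16.19² × 1.49 × 0.699 = 152 N

L = 152 N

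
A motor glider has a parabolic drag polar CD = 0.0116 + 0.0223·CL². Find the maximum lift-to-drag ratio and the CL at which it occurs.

(L/D)max = 31.1, at CL = 0.721

For CD = CD0 + K·CL², (L/D)max occurs at CL* = √(CD0/K) and equals 1/(2√(K·CD0)).
(L/D)max = 1/(2√(0.0223 × 0.0116)) = 1/(2 × 0.01608) = 31.1
CL* = √(0.0116/0.0223) = 0.721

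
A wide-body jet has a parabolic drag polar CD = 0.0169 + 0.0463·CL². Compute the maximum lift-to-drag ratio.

For CD = CD0 + K·CL², (L/D)max occurs at CL* = √(CD0/K) and equals 1/(2√(K·CD0)).
(L/D)max = 1/(2√(0.0463 × 0.0169)) = 1/(2 × 0.02797) = 17.9

(L/D)max = 17.9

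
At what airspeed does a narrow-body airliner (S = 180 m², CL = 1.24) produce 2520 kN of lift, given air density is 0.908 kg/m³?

v = 158 m/s

L = ½ρv²S·CL ⇒ v = √(2L/(ρ·S·CL))
v = √(2 × 2.52×10^6 / (0.908 × 180 × 1.24)) = √24870 = 158 m/s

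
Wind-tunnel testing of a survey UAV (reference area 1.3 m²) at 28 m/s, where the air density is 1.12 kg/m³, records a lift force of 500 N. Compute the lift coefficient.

From L = ½ρv²S·CL, rearranging gives CL = 2L/(ρv²S).
CL = 2 × 500 / (1.12 × 28² × 1.3) = 0.876

CL = 0.876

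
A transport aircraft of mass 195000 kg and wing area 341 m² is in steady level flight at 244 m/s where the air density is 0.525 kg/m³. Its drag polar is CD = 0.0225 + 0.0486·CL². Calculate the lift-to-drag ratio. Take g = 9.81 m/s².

L/D = 12.5

Level flight ⇒ L = W = m·g = 195000 × 9.81 = 1.913×10^6 N.
q = ½ρv² = ½ × 0.525 × 244² = 15630 Pa.
Required CL = L/(qS) = 1.913×10^6/(15630·341) = 0.359.
CD = 0.0225 + 0.0486 × 0.359² = 0.02876.
L/D = CL/CD = 0.359 / 0.02876 = 12.5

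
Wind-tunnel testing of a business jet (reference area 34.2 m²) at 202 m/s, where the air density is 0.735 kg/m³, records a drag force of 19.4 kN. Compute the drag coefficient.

CD = 0.0378

From D = ½ρv²S·CD, rearranging gives CD = 2D/(ρv²S).
CD = 2 × 19400 / (0.735 × 202² × 34.2) = 0.0378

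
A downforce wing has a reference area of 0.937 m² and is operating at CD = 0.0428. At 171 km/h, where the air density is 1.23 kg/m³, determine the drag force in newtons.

D = 55.6 N

Convert speed: v = 171 km/h ÷ 3.6 = 47.5 m/s.
D = ½ρv²S·CD = ½ × 1.23 × 47.5² × 0.937 × 0.0428 = 55.6 N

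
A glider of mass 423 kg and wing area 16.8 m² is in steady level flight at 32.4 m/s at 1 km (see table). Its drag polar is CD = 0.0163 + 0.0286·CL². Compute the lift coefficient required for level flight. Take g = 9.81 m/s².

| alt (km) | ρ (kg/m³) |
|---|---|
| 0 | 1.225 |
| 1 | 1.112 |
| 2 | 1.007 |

CL = 0.423

At 1 km, from the table: ρ = 1.112 kg/m³.
Weight W = mg = 423 × 9.81 = 4149.6 N; in level flight L = W.
Dynamic pressure q = 0.5 × 1.112 × 32.4² = 583.7 Pa.
Required CL = L/(qS) = 4149.6/(583.7·16.8) = 0.4232.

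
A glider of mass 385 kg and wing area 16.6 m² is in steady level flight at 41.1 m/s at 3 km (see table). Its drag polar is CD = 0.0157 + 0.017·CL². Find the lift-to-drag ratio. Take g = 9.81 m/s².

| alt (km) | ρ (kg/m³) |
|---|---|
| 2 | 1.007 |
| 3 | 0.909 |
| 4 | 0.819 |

At 3 km, from the table: ρ = 0.909 kg/m³.
Weight W = mg = 385 × 9.81 = 3776.9 N; in level flight L = W.
q = ½ρv² = ½ × 0.909 × 41.1² = 767.7 Pa.
Required CL = L/(qS) = 3776.9/(767.7·16.6) = 0.2963.
CD = 0.0157 + 0.017 × 0.2963² = 0.01719.
L/D = CL/CD = 0.2963 / 0.01719 = 17.2

L/D = 17.2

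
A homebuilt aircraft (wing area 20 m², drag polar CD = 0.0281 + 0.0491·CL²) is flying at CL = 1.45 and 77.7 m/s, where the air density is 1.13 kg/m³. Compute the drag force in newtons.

D = 8960 N

CD = 0.0281 + 0.0491 × 1.45² = 0.1313
D = ½ρv²S·CD = ½ × 1.13 × 77.7² × 20 × 0.1313 = 8960 N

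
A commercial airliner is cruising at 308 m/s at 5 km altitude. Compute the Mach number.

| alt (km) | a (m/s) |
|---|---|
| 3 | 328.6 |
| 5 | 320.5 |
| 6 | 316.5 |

M = 0.961

At 5 km, from the table: a = 320.5 m/s.
M = v/a = 308 / 320.5 = 0.961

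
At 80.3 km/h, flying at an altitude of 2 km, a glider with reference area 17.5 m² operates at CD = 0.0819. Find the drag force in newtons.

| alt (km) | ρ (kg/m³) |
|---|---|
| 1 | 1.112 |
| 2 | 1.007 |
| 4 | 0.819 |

At 2 km, from the table: ρ = 1.007 kg/m³.
Convert speed: v = 80.3 km/h ÷ 3.6 = 22.31 m/s.
D = ½ρv²S·CD = ½ × 1.007 × 22.31² × 17.5 × 0.0819 = 359 N

D = 359 N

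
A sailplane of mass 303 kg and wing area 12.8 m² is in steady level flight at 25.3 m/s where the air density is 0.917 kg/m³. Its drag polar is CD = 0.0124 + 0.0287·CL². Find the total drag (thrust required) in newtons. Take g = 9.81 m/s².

In steady level flight, lift balances weight: W = mg = 303 × 9.81 = 2972.4 N.
Dynamic pressure q = 0.5 × 0.917 × 25.3² = 293.5 Pa.
CL = W/(q·S) = 2972.4 / (293.5 × 12.8) = 0.7913.
CD = 0.0124 + 0.0287 × 0.7913² = 0.03037.
D = q·S·CD = 293.5 × 12.8 × 0.03037 = 114.1 N

D = 114 N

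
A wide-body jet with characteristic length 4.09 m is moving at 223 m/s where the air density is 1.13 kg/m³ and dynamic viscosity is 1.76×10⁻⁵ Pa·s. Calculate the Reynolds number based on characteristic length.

Re = 5.86×10^7

Re = ρ·v·c/μ = 1.13 × 223 × 4.09 / (1.76×10⁻⁵) = 5.86×10^7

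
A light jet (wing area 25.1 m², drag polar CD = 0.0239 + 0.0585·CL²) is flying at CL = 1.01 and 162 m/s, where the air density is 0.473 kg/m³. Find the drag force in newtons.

CD = 0.0239 + 0.0585 × 1.01² = 0.08358
D = ½ρv²S·CD = ½ × 0.473 × 162² × 25.1 × 0.08358 = 13000 N

D = 13000 N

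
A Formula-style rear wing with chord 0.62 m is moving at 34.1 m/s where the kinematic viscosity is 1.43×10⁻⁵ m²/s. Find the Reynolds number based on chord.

Re = v·c/ν = 34.1 × 0.62 / (1.43×10⁻⁵) = 1.48×10^6

Re = 1.48×10^6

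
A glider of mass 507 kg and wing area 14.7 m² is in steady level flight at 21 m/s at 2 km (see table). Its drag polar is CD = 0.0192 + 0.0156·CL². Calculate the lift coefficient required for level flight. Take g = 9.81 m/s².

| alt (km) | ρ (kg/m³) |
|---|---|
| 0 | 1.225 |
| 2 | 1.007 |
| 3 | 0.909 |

CL = 1.52

At 2 km, from the table: ρ = 1.007 kg/m³.
In steady level flight, lift balances weight: W = mg = 507 × 9.81 = 4973.7 N.
Dynamic pressure q = 0.5 × 1.007 × 21² = 222 Pa.
CL = W/(q·S) = 4973.7 / (222 × 14.7) = 1.524.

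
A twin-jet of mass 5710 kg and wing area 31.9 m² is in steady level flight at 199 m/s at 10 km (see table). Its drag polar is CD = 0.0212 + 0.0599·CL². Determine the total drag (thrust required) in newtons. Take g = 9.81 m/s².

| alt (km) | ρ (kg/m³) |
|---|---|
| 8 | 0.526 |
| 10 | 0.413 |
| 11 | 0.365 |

At 10 km, from the table: ρ = 0.413 kg/m³.
In steady level flight, lift balances weight: W = mg = 5710 × 9.81 = 56015 N.
Dynamic pressure q = 0.5 × 0.413 × 199² = 8178 Pa.
CL = W/(q·S) = 56015 / (8178 × 31.9) = 0.2147.
CD = 0.0212 + 0.0599 × 0.2147² = 0.02396.
D = q·S·CD = 8178 × 31.9 × 0.02396 = 6251 N

D = 6250 N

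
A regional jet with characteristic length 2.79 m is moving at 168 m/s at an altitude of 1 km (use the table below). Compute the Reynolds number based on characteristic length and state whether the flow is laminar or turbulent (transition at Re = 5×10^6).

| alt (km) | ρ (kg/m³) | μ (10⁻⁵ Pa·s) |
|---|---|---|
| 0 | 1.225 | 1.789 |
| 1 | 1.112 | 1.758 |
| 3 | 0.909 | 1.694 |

Re = 2.96×10^7 (turbulent)

At 1 km, from the table: ρ = 1.112 kg/m³, μ = 1.758×10⁻⁵ Pa·s.
Re = ρ·v·c/μ = 1.112 × 168 × 2.79 / (1.758×10⁻⁵) = 2.96×10^7
Since 2.96×10^7 > 5×10^6, the flow is turbulent.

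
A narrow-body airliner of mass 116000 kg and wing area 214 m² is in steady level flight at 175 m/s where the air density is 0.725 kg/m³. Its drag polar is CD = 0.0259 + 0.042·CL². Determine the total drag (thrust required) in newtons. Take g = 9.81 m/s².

Level flight ⇒ L = W = m·g = 116000 × 9.81 = 1.138×10^6 N.
Dynamic pressure q = 0.5 × 0.725 × 175² = 11100 Pa.
Required CL = L/(qS) = 1.138×10^6/(11100·214) = 0.479.
CD = 0.0259 + 0.042 × 0.479² = 0.03554.
D = q·S·CD = 11100 × 214 × 0.03554 = 84420 N

D = 84400 N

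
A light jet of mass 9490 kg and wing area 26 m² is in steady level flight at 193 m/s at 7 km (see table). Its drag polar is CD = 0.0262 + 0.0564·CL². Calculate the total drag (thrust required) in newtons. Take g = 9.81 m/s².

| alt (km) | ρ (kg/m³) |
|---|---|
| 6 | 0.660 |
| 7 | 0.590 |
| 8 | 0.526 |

At 7 km, from the table: ρ = 0.590 kg/m³.
Weight W = mg = 9490 × 9.81 = 93097 N; in level flight L = W.
Dynamic pressure q = 0.5 × 0.59 × 193² = 10990 Pa.
CL = W/(q·S) = 93097 / (10990 × 26) = 0.3259.
CD = 0.0262 + 0.0564 × 0.3259² = 0.03219.
D = q·S·CD = 10990 × 26 × 0.03219 = 9196 N

D = 9200 N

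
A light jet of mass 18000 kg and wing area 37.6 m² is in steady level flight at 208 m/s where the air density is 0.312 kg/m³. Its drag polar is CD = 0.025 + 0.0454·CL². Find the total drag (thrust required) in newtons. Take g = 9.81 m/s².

D = 11900 N

Level flight ⇒ L = W = m·g = 18000 × 9.81 = 1.7658×10^5 N.
Dynamic pressure q = 0.5 × 0.312 × 208² = 6749 Pa.
CL = W/(q·S) = 1.7658×10^5 / (6749 × 37.6) = 0.6958.
CD = 0.025 + 0.0454 × 0.6958² = 0.04698.
D = q·S·CD = 6749 × 37.6 × 0.04698 = 11920 N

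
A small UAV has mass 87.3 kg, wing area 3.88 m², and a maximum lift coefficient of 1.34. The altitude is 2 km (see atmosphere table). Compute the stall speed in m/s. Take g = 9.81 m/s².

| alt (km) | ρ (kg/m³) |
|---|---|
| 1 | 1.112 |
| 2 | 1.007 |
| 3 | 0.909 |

V_stall = 18.1 m/s

At 2 km, from the table: ρ = 1.007 kg/m³.
Stall occurs when L = W at CL,max. W = mg = 87.3 × 9.81 = 856.4 N.
From L = ½ρV²S·CL,max = W: V_stall = √(2W/(ρSCL,max)) = √(2·856.4/(1.007·3.88·1.34))
V_stall = √327.2 = 18.1 m/s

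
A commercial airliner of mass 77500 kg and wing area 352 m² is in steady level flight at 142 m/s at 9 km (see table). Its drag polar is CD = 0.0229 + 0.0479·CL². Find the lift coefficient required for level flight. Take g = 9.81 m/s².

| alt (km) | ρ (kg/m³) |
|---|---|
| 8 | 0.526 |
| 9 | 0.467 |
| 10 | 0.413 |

At 9 km, from the table: ρ = 0.467 kg/m³.
In steady level flight, lift balances weight: W = mg = 77500 × 9.81 = 7.6028×10^5 N.
q = ½ρv² = ½ × 0.467 × 142² = 4708 Pa.
Required CL = L/(qS) = 7.6028×10^5/(4708·352) = 0.4587.

CL = 0.459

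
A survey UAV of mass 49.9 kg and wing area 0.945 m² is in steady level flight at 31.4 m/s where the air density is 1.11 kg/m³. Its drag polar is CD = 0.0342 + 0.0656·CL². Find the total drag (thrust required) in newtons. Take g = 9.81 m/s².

In steady level flight, lift balances weight: W = mg = 49.9 × 9.81 = 489.52 N.
Dynamic pressure q = 0.5 × 1.11 × 31.4² = 547.2 Pa.
CL = W/(q·S) = 489.52 / (547.2 × 0.945) = 0.9466.
CD = 0.0342 + 0.0656 × 0.9466² = 0.09299.
D = q·S·CD = 547.2 × 0.945 × 0.09299 = 48.08 N

D = 48.1 N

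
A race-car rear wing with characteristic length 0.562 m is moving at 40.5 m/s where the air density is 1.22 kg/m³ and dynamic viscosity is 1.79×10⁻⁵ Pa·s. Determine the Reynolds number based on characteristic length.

Re = ρ·v·c/μ = 1.22 × 40.5 × 0.562 / (1.79×10⁻⁵) = 1.55×10^6

Re = 1.55×10^6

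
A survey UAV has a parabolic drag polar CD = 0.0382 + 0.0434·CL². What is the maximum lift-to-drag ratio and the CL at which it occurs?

For CD = CD0 + K·CL², (L/D)max occurs at CL* = √(CD0/K) and equals 1/(2√(K·CD0)).
(L/D)max = 1/(2√(0.0434 × 0.0382)) = 1/(2 × 0.04072) = 12.3
CL* = √(0.0382/0.0434) = 0.938

(L/D)max = 12.3, at CL = 0.938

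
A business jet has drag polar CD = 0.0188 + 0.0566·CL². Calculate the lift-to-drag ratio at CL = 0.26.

L/D = 11.5

CD = 0.0188 + 0.0566 × 0.26² = 0.02263
L/D = CL/CD = 0.26 / 0.02263 = 11.5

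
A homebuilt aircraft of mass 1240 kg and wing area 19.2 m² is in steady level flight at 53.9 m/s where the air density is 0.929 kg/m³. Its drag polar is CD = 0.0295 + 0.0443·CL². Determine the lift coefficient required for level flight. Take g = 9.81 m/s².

In steady level flight, lift balances weight: W = mg = 1240 × 9.81 = 12164 N.
q = ½ρv² = ½ × 0.929 × 53.9² = 1349 Pa.
CL = 2W/(ρv²S) = 2×12164/(0.929×53.9²×19.2) = 0.4695.

CL = 0.469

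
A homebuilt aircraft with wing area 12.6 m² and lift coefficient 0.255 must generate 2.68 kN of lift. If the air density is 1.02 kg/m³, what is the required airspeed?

v = 40.4 m/s

L = ½ρv²S·CL ⇒ v = √(2L/(ρ·S·CL))
v = √(2 × 2680 / (1.02 × 12.6 × 0.255)) = √1636 = 40.4 m/s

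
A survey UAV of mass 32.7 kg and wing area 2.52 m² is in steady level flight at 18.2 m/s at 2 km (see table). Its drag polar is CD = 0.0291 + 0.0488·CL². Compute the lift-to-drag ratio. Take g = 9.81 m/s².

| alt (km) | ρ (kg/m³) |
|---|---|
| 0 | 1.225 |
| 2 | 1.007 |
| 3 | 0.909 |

At 2 km, from the table: ρ = 1.007 kg/m³.
Level flight ⇒ L = W = m·g = 32.7 × 9.81 = 320.79 N.
Dynamic pressure q = 0.5 × 1.007 × 18.2² = 166.8 Pa.
CL = W/(q·S) = 320.79 / (166.8 × 2.52) = 0.7633.
CD = 0.0291 + 0.0488 × 0.7633² = 0.05753.
L/D = CL/CD = 0.7633 / 0.05753 = 13.3

L/D = 13.3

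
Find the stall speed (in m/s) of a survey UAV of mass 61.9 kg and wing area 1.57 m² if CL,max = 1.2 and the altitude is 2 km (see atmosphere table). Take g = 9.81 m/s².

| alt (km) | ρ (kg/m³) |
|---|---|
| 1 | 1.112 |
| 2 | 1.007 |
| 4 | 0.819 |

At 2 km, from the table: ρ = 1.007 kg/m³.
At stall, lift equals weight: L = W = m·g = 61.9 × 9.81 = 607.2 N.
From L = ½ρV²S·CL,max = W: V_stall = √(2W/(ρSCL,max)) = √(2·607.2/(1.007·1.57·1.2))
V_stall = √640.1 = 25.3 m/s

V_stall = 25.3 m/s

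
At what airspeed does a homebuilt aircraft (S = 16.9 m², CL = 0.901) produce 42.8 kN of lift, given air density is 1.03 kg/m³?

v = 73.9 m/s

L = ½ρv²S·CL ⇒ v = √(2L/(ρ·S·CL))
v = √(2 × 42800 / (1.03 × 16.9 × 0.901)) = √5458 = 73.9 m/s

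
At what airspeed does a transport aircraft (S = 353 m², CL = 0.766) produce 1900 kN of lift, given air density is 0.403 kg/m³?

v = 187 m/s

L = ½ρv²S·CL ⇒ v = √(2L/(ρ·S·CL))
v = √(2 × 1.9×10^6 / (0.403 × 353 × 0.766)) = √34870 = 187 m/s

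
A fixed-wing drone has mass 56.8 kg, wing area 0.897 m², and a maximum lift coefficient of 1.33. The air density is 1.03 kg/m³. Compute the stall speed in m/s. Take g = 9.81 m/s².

At stall, lift equals weight: L = W = m·g = 56.8 × 9.81 = 557.2 N.
From L = ½ρV²S·CL,max = W: V_stall = √(2W/(ρSCL,max)) = √(2·557.2/(1.03·0.897·1.33))
V_stall = √906.9 = 30.1 m/s

V_stall = 30.1 m/s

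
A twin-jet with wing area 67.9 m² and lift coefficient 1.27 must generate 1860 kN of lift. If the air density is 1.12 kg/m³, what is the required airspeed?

v = 196 m/s

L = ½ρv²S·CL ⇒ v = √(2L/(ρ·S·CL))
v = √(2 × 1.86×10^6 / (1.12 × 67.9 × 1.27)) = √38520 = 196 m/s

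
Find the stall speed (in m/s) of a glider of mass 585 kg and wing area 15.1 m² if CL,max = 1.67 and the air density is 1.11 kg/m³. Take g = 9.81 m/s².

Weight W = mg = 585 × 9.81 = 5739 N.
V_stall = √(2W/(ρ·S·CL,max)) = √(2 × 5739 / (1.11 × 15.1 × 1.67))
V_stall = √410.1 = 20.2 m/s

V_stall = 20.2 m/s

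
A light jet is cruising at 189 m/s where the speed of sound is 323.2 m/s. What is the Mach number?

M = v/a = 189 / 323.2 = 0.585

M = 0.585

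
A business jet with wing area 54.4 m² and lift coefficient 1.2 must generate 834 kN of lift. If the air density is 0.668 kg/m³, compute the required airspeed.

L = ½ρv²S·CL ⇒ v = √(2L/(ρ·S·CL))
v = √(2 × 8.34×10^5 / (0.668 × 54.4 × 1.2)) = √38250 = 196 m/s

v = 196 m/s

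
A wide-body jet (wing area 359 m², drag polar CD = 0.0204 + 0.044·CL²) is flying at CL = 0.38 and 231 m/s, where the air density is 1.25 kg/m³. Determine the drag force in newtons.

CD = 0.0204 + 0.044 × 0.38² = 0.02675
D = ½ρv²S·CD = ½ × 1.25 × 231² × 359 × 0.02675 = 3.2×10^5 N

D = 3.2×10^5 N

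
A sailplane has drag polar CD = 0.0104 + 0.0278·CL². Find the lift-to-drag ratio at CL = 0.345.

CD = 0.0104 + 0.0278 × 0.345² = 0.01371
L/D = CL/CD = 0.345 / 0.01371 = 25.2

L/D = 25.2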